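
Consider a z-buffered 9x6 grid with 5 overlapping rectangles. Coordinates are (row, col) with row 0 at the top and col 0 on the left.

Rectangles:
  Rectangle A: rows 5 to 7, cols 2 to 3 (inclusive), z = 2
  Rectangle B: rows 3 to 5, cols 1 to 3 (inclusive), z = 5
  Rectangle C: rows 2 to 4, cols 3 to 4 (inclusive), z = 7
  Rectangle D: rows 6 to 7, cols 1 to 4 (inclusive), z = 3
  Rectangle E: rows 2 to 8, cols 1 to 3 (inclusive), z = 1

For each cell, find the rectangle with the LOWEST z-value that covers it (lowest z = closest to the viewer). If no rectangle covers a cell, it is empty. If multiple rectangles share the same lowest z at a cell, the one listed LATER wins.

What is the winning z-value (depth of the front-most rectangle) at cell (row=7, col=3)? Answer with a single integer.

Answer: 1

Derivation:
Check cell (7,3):
  A: rows 5-7 cols 2-3 z=2 -> covers; best now A (z=2)
  B: rows 3-5 cols 1-3 -> outside (row miss)
  C: rows 2-4 cols 3-4 -> outside (row miss)
  D: rows 6-7 cols 1-4 z=3 -> covers; best now A (z=2)
  E: rows 2-8 cols 1-3 z=1 -> covers; best now E (z=1)
Winner: E at z=1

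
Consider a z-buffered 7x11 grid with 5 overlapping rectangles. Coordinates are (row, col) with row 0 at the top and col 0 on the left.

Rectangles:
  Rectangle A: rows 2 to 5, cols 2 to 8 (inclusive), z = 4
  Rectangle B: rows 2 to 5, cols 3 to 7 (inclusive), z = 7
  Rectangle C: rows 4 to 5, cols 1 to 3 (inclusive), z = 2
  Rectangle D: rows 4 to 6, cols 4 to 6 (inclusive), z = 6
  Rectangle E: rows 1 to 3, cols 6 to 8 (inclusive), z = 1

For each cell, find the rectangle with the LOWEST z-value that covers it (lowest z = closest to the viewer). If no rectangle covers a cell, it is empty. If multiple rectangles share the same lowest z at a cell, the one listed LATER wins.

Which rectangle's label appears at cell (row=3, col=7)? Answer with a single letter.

Answer: E

Derivation:
Check cell (3,7):
  A: rows 2-5 cols 2-8 z=4 -> covers; best now A (z=4)
  B: rows 2-5 cols 3-7 z=7 -> covers; best now A (z=4)
  C: rows 4-5 cols 1-3 -> outside (row miss)
  D: rows 4-6 cols 4-6 -> outside (row miss)
  E: rows 1-3 cols 6-8 z=1 -> covers; best now E (z=1)
Winner: E at z=1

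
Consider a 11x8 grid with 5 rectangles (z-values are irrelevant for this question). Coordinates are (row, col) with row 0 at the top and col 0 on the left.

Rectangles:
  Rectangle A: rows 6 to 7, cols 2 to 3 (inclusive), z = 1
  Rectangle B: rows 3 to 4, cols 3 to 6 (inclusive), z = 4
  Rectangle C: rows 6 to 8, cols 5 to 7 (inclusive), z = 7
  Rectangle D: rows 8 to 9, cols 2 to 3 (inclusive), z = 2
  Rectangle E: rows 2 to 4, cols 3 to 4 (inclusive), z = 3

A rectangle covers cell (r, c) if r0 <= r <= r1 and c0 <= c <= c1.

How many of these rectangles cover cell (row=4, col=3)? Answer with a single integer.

Check cell (4,3):
  A: rows 6-7 cols 2-3 -> outside (row miss)
  B: rows 3-4 cols 3-6 -> covers
  C: rows 6-8 cols 5-7 -> outside (row miss)
  D: rows 8-9 cols 2-3 -> outside (row miss)
  E: rows 2-4 cols 3-4 -> covers
Count covering = 2

Answer: 2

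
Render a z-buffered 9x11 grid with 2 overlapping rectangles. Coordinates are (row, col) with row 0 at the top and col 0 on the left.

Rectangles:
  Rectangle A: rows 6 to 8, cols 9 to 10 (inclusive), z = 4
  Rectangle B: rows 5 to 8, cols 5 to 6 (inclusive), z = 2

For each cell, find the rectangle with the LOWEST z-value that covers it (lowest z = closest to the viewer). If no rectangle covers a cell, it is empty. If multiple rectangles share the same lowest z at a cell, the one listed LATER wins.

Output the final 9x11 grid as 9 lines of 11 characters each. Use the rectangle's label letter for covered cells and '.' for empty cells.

...........
...........
...........
...........
...........
.....BB....
.....BB..AA
.....BB..AA
.....BB..AA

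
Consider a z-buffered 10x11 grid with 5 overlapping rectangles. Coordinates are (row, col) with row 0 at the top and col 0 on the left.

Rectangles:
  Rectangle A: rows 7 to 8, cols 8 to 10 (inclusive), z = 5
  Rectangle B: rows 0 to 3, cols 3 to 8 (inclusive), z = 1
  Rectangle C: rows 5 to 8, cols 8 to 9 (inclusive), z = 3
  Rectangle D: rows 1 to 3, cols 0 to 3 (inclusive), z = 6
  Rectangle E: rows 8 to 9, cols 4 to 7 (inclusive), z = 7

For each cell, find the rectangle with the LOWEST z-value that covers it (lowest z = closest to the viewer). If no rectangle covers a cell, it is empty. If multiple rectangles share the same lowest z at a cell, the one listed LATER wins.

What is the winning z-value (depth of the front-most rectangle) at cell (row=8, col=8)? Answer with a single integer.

Check cell (8,8):
  A: rows 7-8 cols 8-10 z=5 -> covers; best now A (z=5)
  B: rows 0-3 cols 3-8 -> outside (row miss)
  C: rows 5-8 cols 8-9 z=3 -> covers; best now C (z=3)
  D: rows 1-3 cols 0-3 -> outside (row miss)
  E: rows 8-9 cols 4-7 -> outside (col miss)
Winner: C at z=3

Answer: 3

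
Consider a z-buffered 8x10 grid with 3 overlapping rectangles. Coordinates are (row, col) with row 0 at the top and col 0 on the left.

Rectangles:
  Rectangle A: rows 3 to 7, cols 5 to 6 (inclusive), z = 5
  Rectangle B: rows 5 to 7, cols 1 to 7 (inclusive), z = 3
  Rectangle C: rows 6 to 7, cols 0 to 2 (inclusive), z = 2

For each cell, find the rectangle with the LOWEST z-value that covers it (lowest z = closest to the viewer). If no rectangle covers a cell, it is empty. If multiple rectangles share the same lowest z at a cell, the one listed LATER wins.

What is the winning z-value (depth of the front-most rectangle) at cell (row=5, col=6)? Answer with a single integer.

Check cell (5,6):
  A: rows 3-7 cols 5-6 z=5 -> covers; best now A (z=5)
  B: rows 5-7 cols 1-7 z=3 -> covers; best now B (z=3)
  C: rows 6-7 cols 0-2 -> outside (row miss)
Winner: B at z=3

Answer: 3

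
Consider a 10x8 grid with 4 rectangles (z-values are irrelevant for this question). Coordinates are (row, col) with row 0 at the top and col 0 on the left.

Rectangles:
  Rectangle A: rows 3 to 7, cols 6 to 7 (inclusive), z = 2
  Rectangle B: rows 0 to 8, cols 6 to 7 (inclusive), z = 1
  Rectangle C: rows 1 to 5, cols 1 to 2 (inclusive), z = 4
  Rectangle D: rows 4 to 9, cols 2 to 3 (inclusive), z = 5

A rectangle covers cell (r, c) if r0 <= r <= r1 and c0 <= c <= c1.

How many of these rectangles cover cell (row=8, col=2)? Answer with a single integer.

Answer: 1

Derivation:
Check cell (8,2):
  A: rows 3-7 cols 6-7 -> outside (row miss)
  B: rows 0-8 cols 6-7 -> outside (col miss)
  C: rows 1-5 cols 1-2 -> outside (row miss)
  D: rows 4-9 cols 2-3 -> covers
Count covering = 1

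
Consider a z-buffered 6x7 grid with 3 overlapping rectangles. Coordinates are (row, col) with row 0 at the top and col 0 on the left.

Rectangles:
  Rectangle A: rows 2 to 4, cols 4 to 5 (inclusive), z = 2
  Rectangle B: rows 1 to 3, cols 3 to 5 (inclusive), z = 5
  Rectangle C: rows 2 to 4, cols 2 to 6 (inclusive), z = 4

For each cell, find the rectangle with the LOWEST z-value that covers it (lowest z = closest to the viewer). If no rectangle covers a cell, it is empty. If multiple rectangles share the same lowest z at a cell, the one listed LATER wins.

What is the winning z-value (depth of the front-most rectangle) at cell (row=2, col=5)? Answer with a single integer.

Check cell (2,5):
  A: rows 2-4 cols 4-5 z=2 -> covers; best now A (z=2)
  B: rows 1-3 cols 3-5 z=5 -> covers; best now A (z=2)
  C: rows 2-4 cols 2-6 z=4 -> covers; best now A (z=2)
Winner: A at z=2

Answer: 2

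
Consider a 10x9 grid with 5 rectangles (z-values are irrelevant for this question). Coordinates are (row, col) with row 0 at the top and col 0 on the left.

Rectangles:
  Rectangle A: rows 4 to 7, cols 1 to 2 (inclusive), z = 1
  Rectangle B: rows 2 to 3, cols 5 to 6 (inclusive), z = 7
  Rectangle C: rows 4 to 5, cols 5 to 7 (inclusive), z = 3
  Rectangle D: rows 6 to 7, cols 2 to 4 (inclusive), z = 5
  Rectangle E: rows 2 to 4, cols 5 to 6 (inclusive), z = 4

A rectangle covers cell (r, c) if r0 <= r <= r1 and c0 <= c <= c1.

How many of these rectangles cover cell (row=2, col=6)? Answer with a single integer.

Check cell (2,6):
  A: rows 4-7 cols 1-2 -> outside (row miss)
  B: rows 2-3 cols 5-6 -> covers
  C: rows 4-5 cols 5-7 -> outside (row miss)
  D: rows 6-7 cols 2-4 -> outside (row miss)
  E: rows 2-4 cols 5-6 -> covers
Count covering = 2

Answer: 2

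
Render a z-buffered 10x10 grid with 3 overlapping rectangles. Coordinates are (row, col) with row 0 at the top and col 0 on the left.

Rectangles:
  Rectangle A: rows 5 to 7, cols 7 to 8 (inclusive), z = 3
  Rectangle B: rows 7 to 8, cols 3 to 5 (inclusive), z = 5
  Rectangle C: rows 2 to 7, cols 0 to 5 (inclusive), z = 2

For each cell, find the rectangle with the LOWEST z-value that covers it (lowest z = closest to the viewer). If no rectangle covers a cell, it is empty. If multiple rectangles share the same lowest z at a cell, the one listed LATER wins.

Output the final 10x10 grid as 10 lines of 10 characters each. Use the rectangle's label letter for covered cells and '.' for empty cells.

..........
..........
CCCCCC....
CCCCCC....
CCCCCC....
CCCCCC.AA.
CCCCCC.AA.
CCCCCC.AA.
...BBB....
..........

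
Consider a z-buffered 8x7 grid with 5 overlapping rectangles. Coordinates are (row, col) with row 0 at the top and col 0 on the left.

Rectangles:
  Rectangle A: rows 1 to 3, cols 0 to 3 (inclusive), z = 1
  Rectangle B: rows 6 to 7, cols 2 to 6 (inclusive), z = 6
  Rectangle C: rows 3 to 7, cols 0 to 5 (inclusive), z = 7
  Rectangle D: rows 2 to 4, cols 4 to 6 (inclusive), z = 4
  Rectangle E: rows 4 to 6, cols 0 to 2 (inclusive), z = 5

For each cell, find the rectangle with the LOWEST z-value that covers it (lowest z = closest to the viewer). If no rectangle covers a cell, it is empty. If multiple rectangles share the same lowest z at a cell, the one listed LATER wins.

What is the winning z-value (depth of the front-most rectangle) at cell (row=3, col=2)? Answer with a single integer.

Answer: 1

Derivation:
Check cell (3,2):
  A: rows 1-3 cols 0-3 z=1 -> covers; best now A (z=1)
  B: rows 6-7 cols 2-6 -> outside (row miss)
  C: rows 3-7 cols 0-5 z=7 -> covers; best now A (z=1)
  D: rows 2-4 cols 4-6 -> outside (col miss)
  E: rows 4-6 cols 0-2 -> outside (row miss)
Winner: A at z=1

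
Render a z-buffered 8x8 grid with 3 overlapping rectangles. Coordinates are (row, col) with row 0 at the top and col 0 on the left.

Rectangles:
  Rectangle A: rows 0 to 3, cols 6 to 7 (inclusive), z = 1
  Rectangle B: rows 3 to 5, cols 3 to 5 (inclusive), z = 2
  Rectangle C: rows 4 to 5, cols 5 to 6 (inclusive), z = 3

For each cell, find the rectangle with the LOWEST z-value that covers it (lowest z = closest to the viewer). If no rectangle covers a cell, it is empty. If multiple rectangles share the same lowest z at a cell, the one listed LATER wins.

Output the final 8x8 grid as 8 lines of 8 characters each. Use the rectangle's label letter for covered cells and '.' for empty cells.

......AA
......AA
......AA
...BBBAA
...BBBC.
...BBBC.
........
........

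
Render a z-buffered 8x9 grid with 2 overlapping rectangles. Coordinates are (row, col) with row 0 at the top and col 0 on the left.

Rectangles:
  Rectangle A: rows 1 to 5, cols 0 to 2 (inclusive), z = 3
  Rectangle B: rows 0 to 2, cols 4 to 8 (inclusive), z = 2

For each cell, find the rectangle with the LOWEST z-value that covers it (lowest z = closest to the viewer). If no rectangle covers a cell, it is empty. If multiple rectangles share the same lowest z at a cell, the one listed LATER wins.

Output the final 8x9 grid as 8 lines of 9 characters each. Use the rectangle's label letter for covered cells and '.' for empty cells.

....BBBBB
AAA.BBBBB
AAA.BBBBB
AAA......
AAA......
AAA......
.........
.........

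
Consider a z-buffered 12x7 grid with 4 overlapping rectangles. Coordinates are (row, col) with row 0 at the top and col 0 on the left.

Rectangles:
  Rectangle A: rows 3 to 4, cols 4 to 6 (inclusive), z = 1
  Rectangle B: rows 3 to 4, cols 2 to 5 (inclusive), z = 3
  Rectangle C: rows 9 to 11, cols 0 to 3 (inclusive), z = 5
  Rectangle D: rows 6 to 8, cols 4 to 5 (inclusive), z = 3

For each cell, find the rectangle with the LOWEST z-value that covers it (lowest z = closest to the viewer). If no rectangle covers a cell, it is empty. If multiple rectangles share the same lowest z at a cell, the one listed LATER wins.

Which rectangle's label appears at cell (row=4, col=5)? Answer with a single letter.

Check cell (4,5):
  A: rows 3-4 cols 4-6 z=1 -> covers; best now A (z=1)
  B: rows 3-4 cols 2-5 z=3 -> covers; best now A (z=1)
  C: rows 9-11 cols 0-3 -> outside (row miss)
  D: rows 6-8 cols 4-5 -> outside (row miss)
Winner: A at z=1

Answer: A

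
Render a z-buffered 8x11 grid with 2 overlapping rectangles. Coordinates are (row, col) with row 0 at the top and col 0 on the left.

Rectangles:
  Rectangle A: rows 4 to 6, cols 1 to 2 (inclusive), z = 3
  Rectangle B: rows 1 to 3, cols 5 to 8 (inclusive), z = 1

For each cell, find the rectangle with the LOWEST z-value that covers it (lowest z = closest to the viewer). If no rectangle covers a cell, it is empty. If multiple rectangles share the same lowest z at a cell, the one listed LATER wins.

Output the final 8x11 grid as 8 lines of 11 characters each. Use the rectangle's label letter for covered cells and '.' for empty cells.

...........
.....BBBB..
.....BBBB..
.....BBBB..
.AA........
.AA........
.AA........
...........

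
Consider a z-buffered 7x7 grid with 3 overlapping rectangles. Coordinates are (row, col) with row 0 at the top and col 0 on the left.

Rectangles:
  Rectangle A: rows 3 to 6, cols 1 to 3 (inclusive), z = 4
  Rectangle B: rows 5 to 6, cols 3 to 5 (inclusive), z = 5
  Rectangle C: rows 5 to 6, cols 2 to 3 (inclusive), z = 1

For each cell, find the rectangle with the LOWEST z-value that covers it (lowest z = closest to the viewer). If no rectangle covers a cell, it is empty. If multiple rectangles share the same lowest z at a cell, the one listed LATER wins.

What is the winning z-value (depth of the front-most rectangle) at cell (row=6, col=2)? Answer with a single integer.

Check cell (6,2):
  A: rows 3-6 cols 1-3 z=4 -> covers; best now A (z=4)
  B: rows 5-6 cols 3-5 -> outside (col miss)
  C: rows 5-6 cols 2-3 z=1 -> covers; best now C (z=1)
Winner: C at z=1

Answer: 1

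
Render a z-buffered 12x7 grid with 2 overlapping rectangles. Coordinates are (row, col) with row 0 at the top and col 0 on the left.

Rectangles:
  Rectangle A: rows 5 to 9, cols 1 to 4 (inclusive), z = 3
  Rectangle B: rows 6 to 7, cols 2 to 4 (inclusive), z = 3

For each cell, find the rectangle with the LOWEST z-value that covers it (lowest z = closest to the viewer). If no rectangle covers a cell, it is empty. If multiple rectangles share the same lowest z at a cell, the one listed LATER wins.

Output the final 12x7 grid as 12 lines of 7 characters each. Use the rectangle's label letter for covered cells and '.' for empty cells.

.......
.......
.......
.......
.......
.AAAA..
.ABBB..
.ABBB..
.AAAA..
.AAAA..
.......
.......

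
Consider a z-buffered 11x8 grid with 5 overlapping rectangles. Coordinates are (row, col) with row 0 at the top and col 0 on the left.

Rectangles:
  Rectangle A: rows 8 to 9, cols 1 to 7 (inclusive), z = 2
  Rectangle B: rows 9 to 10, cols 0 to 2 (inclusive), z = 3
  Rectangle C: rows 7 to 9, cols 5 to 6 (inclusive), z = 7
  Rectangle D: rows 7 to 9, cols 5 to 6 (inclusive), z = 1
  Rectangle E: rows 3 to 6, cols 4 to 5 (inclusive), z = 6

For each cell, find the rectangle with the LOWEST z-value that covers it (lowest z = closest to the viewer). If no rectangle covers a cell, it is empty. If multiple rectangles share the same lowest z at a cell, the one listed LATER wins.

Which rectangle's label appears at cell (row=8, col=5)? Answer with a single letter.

Check cell (8,5):
  A: rows 8-9 cols 1-7 z=2 -> covers; best now A (z=2)
  B: rows 9-10 cols 0-2 -> outside (row miss)
  C: rows 7-9 cols 5-6 z=7 -> covers; best now A (z=2)
  D: rows 7-9 cols 5-6 z=1 -> covers; best now D (z=1)
  E: rows 3-6 cols 4-5 -> outside (row miss)
Winner: D at z=1

Answer: D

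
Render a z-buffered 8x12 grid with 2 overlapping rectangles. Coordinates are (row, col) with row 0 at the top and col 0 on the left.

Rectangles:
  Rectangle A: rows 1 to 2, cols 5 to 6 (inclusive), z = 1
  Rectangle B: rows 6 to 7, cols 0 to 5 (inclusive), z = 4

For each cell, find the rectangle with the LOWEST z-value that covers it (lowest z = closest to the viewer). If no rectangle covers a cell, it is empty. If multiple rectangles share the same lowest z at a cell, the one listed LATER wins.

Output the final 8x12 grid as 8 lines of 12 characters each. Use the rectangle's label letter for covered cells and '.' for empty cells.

............
.....AA.....
.....AA.....
............
............
............
BBBBBB......
BBBBBB......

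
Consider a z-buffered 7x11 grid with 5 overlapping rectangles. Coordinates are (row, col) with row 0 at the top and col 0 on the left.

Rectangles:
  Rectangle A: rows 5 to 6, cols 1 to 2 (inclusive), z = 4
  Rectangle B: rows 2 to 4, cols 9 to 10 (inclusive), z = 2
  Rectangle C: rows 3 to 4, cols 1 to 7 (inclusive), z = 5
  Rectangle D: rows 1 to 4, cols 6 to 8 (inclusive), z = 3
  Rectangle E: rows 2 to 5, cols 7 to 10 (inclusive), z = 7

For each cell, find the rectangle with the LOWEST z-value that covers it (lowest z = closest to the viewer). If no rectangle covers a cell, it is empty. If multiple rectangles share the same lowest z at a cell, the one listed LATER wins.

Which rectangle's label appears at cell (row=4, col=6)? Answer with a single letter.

Check cell (4,6):
  A: rows 5-6 cols 1-2 -> outside (row miss)
  B: rows 2-4 cols 9-10 -> outside (col miss)
  C: rows 3-4 cols 1-7 z=5 -> covers; best now C (z=5)
  D: rows 1-4 cols 6-8 z=3 -> covers; best now D (z=3)
  E: rows 2-5 cols 7-10 -> outside (col miss)
Winner: D at z=3

Answer: D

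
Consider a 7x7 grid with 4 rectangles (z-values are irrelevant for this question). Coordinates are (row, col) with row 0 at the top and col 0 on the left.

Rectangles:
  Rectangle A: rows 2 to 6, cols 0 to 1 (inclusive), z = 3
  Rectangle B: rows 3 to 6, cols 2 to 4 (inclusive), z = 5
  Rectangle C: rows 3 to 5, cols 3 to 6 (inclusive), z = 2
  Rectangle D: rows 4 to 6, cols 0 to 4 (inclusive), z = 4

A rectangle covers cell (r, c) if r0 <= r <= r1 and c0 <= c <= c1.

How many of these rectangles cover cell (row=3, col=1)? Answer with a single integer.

Check cell (3,1):
  A: rows 2-6 cols 0-1 -> covers
  B: rows 3-6 cols 2-4 -> outside (col miss)
  C: rows 3-5 cols 3-6 -> outside (col miss)
  D: rows 4-6 cols 0-4 -> outside (row miss)
Count covering = 1

Answer: 1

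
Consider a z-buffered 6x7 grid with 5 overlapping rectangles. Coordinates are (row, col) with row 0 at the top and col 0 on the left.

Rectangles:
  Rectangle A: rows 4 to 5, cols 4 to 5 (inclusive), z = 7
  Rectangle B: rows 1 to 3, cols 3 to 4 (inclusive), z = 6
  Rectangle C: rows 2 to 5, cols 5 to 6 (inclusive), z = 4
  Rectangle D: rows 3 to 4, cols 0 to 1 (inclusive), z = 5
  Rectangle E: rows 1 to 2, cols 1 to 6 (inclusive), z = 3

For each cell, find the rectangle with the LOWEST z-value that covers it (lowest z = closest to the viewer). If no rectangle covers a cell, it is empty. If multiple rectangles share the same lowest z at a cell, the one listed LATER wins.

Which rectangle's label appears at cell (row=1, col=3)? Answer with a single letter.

Check cell (1,3):
  A: rows 4-5 cols 4-5 -> outside (row miss)
  B: rows 1-3 cols 3-4 z=6 -> covers; best now B (z=6)
  C: rows 2-5 cols 5-6 -> outside (row miss)
  D: rows 3-4 cols 0-1 -> outside (row miss)
  E: rows 1-2 cols 1-6 z=3 -> covers; best now E (z=3)
Winner: E at z=3

Answer: E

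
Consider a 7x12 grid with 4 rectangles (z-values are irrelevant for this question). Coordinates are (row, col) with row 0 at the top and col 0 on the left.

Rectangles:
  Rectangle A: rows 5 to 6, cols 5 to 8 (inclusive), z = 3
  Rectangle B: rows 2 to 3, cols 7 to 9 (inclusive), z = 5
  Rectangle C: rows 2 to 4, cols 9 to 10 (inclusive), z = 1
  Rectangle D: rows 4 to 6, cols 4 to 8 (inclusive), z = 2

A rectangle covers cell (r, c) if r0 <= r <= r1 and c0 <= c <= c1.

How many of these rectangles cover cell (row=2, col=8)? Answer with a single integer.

Check cell (2,8):
  A: rows 5-6 cols 5-8 -> outside (row miss)
  B: rows 2-3 cols 7-9 -> covers
  C: rows 2-4 cols 9-10 -> outside (col miss)
  D: rows 4-6 cols 4-8 -> outside (row miss)
Count covering = 1

Answer: 1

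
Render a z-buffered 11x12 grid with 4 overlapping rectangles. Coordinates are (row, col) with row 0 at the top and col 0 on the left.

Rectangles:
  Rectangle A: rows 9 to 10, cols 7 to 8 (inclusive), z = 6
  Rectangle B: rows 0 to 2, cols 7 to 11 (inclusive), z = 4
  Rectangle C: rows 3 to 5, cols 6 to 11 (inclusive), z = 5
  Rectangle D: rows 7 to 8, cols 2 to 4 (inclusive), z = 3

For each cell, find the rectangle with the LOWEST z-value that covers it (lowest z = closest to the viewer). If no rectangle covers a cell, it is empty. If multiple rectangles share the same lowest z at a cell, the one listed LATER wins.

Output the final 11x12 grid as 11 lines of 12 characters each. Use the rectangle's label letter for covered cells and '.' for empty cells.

.......BBBBB
.......BBBBB
.......BBBBB
......CCCCCC
......CCCCCC
......CCCCCC
............
..DDD.......
..DDD.......
.......AA...
.......AA...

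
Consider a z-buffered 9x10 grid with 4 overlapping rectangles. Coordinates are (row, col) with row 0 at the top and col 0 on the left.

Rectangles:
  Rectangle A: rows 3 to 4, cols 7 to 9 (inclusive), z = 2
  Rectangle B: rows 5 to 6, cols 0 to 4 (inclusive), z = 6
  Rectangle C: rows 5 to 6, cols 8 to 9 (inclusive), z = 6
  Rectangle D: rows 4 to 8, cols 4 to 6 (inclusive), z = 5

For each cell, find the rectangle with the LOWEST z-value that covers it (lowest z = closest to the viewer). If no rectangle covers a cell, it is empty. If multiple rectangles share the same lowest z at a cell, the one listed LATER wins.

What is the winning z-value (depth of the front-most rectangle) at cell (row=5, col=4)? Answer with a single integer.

Answer: 5

Derivation:
Check cell (5,4):
  A: rows 3-4 cols 7-9 -> outside (row miss)
  B: rows 5-6 cols 0-4 z=6 -> covers; best now B (z=6)
  C: rows 5-6 cols 8-9 -> outside (col miss)
  D: rows 4-8 cols 4-6 z=5 -> covers; best now D (z=5)
Winner: D at z=5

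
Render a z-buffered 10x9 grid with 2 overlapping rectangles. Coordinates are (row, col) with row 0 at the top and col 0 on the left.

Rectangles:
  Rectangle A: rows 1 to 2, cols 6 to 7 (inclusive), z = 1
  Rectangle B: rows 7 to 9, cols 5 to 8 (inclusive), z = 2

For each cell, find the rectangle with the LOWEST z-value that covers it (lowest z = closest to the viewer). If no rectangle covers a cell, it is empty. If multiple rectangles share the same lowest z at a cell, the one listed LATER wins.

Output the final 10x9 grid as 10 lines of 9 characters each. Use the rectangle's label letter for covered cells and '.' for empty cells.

.........
......AA.
......AA.
.........
.........
.........
.........
.....BBBB
.....BBBB
.....BBBB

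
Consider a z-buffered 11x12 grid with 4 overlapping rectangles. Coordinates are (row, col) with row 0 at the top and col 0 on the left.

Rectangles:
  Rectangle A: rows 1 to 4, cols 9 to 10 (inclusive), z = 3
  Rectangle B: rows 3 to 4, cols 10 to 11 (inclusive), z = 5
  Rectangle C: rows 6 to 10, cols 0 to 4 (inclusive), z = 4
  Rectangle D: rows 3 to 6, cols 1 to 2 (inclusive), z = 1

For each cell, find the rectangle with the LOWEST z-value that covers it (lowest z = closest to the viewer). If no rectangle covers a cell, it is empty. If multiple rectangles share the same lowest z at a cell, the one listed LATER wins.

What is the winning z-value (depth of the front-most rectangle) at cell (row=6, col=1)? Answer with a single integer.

Answer: 1

Derivation:
Check cell (6,1):
  A: rows 1-4 cols 9-10 -> outside (row miss)
  B: rows 3-4 cols 10-11 -> outside (row miss)
  C: rows 6-10 cols 0-4 z=4 -> covers; best now C (z=4)
  D: rows 3-6 cols 1-2 z=1 -> covers; best now D (z=1)
Winner: D at z=1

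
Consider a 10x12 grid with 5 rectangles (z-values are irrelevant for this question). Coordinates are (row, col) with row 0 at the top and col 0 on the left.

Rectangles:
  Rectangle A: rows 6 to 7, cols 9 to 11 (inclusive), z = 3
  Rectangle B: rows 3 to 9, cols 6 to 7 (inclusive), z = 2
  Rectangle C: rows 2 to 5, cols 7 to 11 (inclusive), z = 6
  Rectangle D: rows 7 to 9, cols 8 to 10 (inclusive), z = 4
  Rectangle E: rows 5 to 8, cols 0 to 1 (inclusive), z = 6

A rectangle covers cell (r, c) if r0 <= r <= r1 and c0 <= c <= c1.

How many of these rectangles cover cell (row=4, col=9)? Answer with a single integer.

Answer: 1

Derivation:
Check cell (4,9):
  A: rows 6-7 cols 9-11 -> outside (row miss)
  B: rows 3-9 cols 6-7 -> outside (col miss)
  C: rows 2-5 cols 7-11 -> covers
  D: rows 7-9 cols 8-10 -> outside (row miss)
  E: rows 5-8 cols 0-1 -> outside (row miss)
Count covering = 1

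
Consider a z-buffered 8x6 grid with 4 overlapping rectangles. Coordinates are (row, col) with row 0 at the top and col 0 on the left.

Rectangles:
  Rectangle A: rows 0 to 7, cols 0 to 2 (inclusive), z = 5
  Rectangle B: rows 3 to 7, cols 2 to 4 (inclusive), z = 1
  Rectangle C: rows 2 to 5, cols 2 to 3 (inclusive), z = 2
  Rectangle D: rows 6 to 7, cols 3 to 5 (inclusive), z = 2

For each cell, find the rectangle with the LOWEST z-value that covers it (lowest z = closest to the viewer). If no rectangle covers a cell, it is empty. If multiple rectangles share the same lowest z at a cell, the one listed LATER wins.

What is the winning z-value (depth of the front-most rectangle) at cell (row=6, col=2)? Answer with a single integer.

Check cell (6,2):
  A: rows 0-7 cols 0-2 z=5 -> covers; best now A (z=5)
  B: rows 3-7 cols 2-4 z=1 -> covers; best now B (z=1)
  C: rows 2-5 cols 2-3 -> outside (row miss)
  D: rows 6-7 cols 3-5 -> outside (col miss)
Winner: B at z=1

Answer: 1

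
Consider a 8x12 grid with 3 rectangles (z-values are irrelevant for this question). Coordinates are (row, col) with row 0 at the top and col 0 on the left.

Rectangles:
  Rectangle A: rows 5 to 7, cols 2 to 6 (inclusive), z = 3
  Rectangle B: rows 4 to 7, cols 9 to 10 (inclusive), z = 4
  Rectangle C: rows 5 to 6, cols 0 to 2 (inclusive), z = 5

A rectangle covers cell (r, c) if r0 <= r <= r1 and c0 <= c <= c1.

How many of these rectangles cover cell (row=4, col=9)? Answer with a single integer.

Answer: 1

Derivation:
Check cell (4,9):
  A: rows 5-7 cols 2-6 -> outside (row miss)
  B: rows 4-7 cols 9-10 -> covers
  C: rows 5-6 cols 0-2 -> outside (row miss)
Count covering = 1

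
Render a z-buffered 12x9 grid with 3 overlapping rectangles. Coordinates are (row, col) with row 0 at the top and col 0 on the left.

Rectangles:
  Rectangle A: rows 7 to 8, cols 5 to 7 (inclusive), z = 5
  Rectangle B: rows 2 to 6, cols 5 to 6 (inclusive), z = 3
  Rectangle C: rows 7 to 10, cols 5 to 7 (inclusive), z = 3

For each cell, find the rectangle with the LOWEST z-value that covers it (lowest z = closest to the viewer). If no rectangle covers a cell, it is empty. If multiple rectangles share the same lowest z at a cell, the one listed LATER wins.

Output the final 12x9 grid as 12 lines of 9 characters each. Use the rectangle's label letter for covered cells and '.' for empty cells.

.........
.........
.....BB..
.....BB..
.....BB..
.....BB..
.....BB..
.....CCC.
.....CCC.
.....CCC.
.....CCC.
.........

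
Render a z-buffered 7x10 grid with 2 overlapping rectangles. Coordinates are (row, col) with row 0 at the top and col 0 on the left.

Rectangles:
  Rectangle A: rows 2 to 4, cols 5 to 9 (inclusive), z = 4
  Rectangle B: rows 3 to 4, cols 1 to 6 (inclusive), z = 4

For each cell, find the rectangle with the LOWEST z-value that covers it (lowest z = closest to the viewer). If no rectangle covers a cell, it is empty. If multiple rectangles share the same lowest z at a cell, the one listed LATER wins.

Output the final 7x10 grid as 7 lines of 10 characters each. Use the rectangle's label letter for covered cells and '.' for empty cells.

..........
..........
.....AAAAA
.BBBBBBAAA
.BBBBBBAAA
..........
..........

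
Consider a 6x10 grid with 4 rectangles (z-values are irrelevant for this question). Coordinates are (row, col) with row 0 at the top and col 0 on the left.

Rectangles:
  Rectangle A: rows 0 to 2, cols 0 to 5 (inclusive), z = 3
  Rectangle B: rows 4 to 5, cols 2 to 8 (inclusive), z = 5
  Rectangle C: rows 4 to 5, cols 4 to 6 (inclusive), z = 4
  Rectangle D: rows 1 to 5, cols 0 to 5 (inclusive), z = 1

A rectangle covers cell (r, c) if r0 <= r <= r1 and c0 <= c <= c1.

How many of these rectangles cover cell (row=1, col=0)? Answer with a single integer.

Answer: 2

Derivation:
Check cell (1,0):
  A: rows 0-2 cols 0-5 -> covers
  B: rows 4-5 cols 2-8 -> outside (row miss)
  C: rows 4-5 cols 4-6 -> outside (row miss)
  D: rows 1-5 cols 0-5 -> covers
Count covering = 2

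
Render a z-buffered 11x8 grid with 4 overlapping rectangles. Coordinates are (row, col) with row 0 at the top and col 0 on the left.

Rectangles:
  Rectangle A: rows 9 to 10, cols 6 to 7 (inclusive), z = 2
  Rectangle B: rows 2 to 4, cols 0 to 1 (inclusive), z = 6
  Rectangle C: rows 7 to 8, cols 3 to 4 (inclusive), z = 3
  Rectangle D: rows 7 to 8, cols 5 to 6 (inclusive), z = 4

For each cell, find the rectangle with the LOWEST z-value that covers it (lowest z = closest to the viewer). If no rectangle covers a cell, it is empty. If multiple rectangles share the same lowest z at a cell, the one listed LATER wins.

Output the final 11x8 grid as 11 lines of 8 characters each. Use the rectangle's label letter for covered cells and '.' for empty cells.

........
........
BB......
BB......
BB......
........
........
...CCDD.
...CCDD.
......AA
......AA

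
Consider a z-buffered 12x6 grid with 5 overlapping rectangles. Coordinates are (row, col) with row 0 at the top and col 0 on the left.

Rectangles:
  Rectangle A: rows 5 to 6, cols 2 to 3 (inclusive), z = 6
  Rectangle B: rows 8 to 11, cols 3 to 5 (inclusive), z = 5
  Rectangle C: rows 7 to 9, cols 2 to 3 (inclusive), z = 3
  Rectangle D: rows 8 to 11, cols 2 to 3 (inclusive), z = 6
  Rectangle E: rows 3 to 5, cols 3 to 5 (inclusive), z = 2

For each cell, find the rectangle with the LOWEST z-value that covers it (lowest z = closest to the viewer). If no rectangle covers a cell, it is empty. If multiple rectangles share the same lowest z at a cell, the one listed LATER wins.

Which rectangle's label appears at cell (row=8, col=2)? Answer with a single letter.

Answer: C

Derivation:
Check cell (8,2):
  A: rows 5-6 cols 2-3 -> outside (row miss)
  B: rows 8-11 cols 3-5 -> outside (col miss)
  C: rows 7-9 cols 2-3 z=3 -> covers; best now C (z=3)
  D: rows 8-11 cols 2-3 z=6 -> covers; best now C (z=3)
  E: rows 3-5 cols 3-5 -> outside (row miss)
Winner: C at z=3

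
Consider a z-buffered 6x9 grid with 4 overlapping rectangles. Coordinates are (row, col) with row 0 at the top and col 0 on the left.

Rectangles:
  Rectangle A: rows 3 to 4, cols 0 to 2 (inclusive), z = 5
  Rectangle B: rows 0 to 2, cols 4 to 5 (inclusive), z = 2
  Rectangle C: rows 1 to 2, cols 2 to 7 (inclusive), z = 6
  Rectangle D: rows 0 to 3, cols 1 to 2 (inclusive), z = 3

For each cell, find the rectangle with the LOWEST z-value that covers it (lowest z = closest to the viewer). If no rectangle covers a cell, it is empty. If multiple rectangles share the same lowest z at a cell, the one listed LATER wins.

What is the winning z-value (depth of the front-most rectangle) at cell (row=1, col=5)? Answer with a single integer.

Answer: 2

Derivation:
Check cell (1,5):
  A: rows 3-4 cols 0-2 -> outside (row miss)
  B: rows 0-2 cols 4-5 z=2 -> covers; best now B (z=2)
  C: rows 1-2 cols 2-7 z=6 -> covers; best now B (z=2)
  D: rows 0-3 cols 1-2 -> outside (col miss)
Winner: B at z=2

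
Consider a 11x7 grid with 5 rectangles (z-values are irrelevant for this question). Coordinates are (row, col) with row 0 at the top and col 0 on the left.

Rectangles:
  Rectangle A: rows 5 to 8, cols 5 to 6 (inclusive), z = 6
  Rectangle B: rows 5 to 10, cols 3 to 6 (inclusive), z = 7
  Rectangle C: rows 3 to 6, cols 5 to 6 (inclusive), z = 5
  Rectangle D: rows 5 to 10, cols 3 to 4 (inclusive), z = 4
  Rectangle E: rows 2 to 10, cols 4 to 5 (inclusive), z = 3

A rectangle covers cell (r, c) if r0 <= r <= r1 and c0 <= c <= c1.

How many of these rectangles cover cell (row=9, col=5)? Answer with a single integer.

Answer: 2

Derivation:
Check cell (9,5):
  A: rows 5-8 cols 5-6 -> outside (row miss)
  B: rows 5-10 cols 3-6 -> covers
  C: rows 3-6 cols 5-6 -> outside (row miss)
  D: rows 5-10 cols 3-4 -> outside (col miss)
  E: rows 2-10 cols 4-5 -> covers
Count covering = 2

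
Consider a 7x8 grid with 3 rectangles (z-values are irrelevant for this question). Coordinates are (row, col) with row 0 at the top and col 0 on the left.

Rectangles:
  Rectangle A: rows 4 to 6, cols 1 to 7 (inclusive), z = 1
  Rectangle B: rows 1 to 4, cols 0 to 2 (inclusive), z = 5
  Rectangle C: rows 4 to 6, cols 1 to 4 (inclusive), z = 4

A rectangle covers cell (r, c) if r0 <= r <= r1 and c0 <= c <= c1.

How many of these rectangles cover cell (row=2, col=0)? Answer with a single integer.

Answer: 1

Derivation:
Check cell (2,0):
  A: rows 4-6 cols 1-7 -> outside (row miss)
  B: rows 1-4 cols 0-2 -> covers
  C: rows 4-6 cols 1-4 -> outside (row miss)
Count covering = 1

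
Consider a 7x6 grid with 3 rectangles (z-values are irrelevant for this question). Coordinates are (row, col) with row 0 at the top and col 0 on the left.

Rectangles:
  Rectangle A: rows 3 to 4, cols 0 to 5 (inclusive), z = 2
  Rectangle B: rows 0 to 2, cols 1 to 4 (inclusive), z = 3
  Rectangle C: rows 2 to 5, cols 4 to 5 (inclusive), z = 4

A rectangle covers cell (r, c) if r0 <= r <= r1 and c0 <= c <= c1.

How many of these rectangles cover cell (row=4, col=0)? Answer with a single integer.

Check cell (4,0):
  A: rows 3-4 cols 0-5 -> covers
  B: rows 0-2 cols 1-4 -> outside (row miss)
  C: rows 2-5 cols 4-5 -> outside (col miss)
Count covering = 1

Answer: 1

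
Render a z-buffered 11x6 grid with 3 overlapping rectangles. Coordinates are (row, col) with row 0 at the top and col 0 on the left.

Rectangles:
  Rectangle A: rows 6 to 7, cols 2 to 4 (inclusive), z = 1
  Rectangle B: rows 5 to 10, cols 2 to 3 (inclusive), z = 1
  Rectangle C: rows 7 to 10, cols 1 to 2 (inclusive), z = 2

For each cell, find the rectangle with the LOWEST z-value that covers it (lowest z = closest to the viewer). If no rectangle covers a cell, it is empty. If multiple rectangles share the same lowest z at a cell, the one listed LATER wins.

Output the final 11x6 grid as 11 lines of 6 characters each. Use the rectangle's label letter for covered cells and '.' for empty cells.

......
......
......
......
......
..BB..
..BBA.
.CBBA.
.CBB..
.CBB..
.CBB..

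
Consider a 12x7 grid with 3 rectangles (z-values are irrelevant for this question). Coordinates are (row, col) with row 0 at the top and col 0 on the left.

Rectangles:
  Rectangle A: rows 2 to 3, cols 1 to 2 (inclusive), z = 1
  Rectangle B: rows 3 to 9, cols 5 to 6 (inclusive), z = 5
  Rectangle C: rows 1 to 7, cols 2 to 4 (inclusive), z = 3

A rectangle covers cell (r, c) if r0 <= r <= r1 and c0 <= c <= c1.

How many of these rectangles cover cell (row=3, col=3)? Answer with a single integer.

Answer: 1

Derivation:
Check cell (3,3):
  A: rows 2-3 cols 1-2 -> outside (col miss)
  B: rows 3-9 cols 5-6 -> outside (col miss)
  C: rows 1-7 cols 2-4 -> covers
Count covering = 1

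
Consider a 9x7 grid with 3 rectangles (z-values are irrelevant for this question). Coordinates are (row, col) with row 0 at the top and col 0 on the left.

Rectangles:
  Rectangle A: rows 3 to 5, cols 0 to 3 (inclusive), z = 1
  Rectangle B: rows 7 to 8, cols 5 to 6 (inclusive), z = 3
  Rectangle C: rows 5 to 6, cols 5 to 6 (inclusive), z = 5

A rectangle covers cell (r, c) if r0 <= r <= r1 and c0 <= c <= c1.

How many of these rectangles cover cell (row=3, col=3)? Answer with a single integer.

Check cell (3,3):
  A: rows 3-5 cols 0-3 -> covers
  B: rows 7-8 cols 5-6 -> outside (row miss)
  C: rows 5-6 cols 5-6 -> outside (row miss)
Count covering = 1

Answer: 1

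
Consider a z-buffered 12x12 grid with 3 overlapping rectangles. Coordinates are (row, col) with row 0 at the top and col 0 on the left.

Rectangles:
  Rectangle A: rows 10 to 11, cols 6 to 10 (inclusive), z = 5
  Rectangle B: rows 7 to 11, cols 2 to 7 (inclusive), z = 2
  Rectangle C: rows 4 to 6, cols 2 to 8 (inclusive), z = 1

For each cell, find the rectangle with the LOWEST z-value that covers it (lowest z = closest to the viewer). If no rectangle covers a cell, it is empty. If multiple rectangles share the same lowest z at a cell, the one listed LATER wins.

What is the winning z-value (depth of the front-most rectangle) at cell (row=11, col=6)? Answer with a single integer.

Check cell (11,6):
  A: rows 10-11 cols 6-10 z=5 -> covers; best now A (z=5)
  B: rows 7-11 cols 2-7 z=2 -> covers; best now B (z=2)
  C: rows 4-6 cols 2-8 -> outside (row miss)
Winner: B at z=2

Answer: 2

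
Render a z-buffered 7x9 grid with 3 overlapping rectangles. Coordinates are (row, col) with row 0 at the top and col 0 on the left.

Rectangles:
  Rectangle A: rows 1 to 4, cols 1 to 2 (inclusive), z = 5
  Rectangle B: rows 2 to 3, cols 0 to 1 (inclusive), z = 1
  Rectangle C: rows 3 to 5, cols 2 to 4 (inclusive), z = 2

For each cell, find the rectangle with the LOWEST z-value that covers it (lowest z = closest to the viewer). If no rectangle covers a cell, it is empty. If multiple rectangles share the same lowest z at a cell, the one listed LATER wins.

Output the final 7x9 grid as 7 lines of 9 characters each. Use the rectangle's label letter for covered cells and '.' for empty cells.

.........
.AA......
BBA......
BBCCC....
.ACCC....
..CCC....
.........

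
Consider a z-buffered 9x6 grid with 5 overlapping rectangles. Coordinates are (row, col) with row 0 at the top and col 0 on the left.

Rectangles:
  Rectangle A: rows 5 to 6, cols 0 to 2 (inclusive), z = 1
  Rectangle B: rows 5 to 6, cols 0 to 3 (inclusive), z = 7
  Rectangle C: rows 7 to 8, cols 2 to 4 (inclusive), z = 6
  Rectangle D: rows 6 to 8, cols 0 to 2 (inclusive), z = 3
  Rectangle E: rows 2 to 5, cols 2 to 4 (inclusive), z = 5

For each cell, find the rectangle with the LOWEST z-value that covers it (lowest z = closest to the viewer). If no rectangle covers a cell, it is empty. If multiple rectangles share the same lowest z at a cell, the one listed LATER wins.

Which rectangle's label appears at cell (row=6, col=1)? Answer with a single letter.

Check cell (6,1):
  A: rows 5-6 cols 0-2 z=1 -> covers; best now A (z=1)
  B: rows 5-6 cols 0-3 z=7 -> covers; best now A (z=1)
  C: rows 7-8 cols 2-4 -> outside (row miss)
  D: rows 6-8 cols 0-2 z=3 -> covers; best now A (z=1)
  E: rows 2-5 cols 2-4 -> outside (row miss)
Winner: A at z=1

Answer: A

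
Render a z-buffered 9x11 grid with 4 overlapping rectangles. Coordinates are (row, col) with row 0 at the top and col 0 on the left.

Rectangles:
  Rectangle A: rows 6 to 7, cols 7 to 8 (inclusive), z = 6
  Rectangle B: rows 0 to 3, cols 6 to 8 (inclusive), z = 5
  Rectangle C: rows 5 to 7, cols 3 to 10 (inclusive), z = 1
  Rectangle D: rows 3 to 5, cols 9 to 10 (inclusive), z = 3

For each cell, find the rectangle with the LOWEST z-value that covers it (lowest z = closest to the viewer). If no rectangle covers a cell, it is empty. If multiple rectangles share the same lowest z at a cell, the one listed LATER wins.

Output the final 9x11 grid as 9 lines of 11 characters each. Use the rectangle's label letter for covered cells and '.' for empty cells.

......BBB..
......BBB..
......BBB..
......BBBDD
.........DD
...CCCCCCCC
...CCCCCCCC
...CCCCCCCC
...........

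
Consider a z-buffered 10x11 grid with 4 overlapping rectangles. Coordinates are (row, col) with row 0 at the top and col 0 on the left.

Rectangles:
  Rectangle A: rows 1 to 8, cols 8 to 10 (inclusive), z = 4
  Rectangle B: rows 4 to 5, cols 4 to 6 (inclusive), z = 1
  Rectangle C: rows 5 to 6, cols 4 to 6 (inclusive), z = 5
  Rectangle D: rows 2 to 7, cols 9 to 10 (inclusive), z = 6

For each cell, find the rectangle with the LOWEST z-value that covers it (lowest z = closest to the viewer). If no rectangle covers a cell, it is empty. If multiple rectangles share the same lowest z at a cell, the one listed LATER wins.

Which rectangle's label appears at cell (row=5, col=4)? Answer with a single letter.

Check cell (5,4):
  A: rows 1-8 cols 8-10 -> outside (col miss)
  B: rows 4-5 cols 4-6 z=1 -> covers; best now B (z=1)
  C: rows 5-6 cols 4-6 z=5 -> covers; best now B (z=1)
  D: rows 2-7 cols 9-10 -> outside (col miss)
Winner: B at z=1

Answer: B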